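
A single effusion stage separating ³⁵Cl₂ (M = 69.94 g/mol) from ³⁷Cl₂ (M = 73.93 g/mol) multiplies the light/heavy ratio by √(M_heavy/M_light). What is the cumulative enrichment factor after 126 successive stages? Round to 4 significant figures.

32.96

Each stage multiplies the ratio by α = √(73.93/69.94), so after 126 stages the overall factor is α^126 = (73.93/69.94)^(126/2).
= 1.05705^63 = 32.96.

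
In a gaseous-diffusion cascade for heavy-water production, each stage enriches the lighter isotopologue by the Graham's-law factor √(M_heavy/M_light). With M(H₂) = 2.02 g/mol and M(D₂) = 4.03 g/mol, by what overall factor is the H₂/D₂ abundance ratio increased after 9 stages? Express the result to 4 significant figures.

Overall factor = α^9 with α = √(4.03/2.02), i.e. (4.03/2.02)^(9/2).
= 1.99505^(9/2) = 22.38.

22.38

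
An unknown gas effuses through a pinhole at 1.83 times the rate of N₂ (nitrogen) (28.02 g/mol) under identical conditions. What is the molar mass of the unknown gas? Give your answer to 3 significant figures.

Using Graham's law: rate_X/rate_N₂ = √(M_N₂/M_X).
1.83 = √(28.02/M_X)
M_X = 28.02 / 1.83² = 28.02 / 3.349 = 8.37 g/mol

8.37 g/mol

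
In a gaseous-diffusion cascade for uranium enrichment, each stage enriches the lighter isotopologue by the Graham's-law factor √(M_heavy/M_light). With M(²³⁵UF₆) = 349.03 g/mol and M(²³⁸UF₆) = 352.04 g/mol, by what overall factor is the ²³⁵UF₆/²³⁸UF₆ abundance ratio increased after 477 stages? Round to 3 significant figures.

7.75

The single-stage factor is √(M_heavy/M_light), so 477 stages give [√(352.04/349.03)]^477 = (352.04/349.03)^(477/2).
= 1.00862^(477/2) = 7.75.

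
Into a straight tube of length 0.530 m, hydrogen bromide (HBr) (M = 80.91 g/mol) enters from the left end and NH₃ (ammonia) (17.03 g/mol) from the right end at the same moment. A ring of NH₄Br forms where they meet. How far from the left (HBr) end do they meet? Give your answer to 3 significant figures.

Graham's law gives d_HBr/d_NH₃ = rate_HBr/rate_NH₃ = √(M_NH₃/M_HBr) = √(17.03/80.91) = 0.4588.
With d_HBr + d_NH₃ = 0.530 m, d_NH₃ = 0.530/(1 + 0.4588) = 0.3633 m.
d_HBr = 0.530 − 0.3633 = 0.167 m.

0.167 m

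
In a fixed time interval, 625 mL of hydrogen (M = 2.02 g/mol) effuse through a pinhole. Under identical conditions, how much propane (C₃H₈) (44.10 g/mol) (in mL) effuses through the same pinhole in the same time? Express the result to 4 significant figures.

By Graham's law, rate_C₃H₈/rate_H₂ = √(M_H₂/M_C₃H₈) = √(2.02/44.10) = √0.04580 = 0.2140.
So the volume for C₃H₈ is 625 × 0.2140 = 133.8 mL.

133.8 mL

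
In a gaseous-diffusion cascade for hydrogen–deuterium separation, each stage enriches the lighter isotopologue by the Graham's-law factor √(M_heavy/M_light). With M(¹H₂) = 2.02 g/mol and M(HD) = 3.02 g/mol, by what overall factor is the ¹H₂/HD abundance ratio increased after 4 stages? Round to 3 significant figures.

Each stage multiplies the ratio by α = √(3.02/2.02), so after 4 stages the overall factor is α^4 = (3.02/2.02)^(4/2).
= 1.49505^2 = 2.24.

2.24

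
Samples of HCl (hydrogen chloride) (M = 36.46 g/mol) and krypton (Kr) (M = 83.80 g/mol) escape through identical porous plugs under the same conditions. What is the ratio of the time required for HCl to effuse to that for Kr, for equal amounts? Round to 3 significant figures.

Using Graham's law: t_HCl/t_Kr = √(M_HCl/M_Kr) = √(36.46/83.80) = √0.4351 = 0.660.

0.660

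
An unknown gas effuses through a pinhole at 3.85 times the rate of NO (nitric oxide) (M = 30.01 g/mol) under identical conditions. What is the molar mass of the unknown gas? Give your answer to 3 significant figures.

2.02 g/mol

Since effusion rate ∝ 1/√M, rate_X/rate_NO = √(M_NO/M_X).
3.85 = √(30.01/M_X)
M_X = 30.01 / 3.85² = 30.01 / 14.82 = 2.02 g/mol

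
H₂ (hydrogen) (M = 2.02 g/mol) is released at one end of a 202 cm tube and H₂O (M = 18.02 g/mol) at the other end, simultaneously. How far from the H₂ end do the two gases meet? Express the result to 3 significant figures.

In equal time, each gas travels a distance ∝ its rate ∝ 1/√M, so d_H₂/d_H₂O = √(M_H₂O/M_H₂) = √(18.02/2.02) = 2.987.
With d_H₂ + d_H₂O = 202 cm, d_H₂O = 202/(1 + 2.987) = 50.67 cm.
d_H₂ = 202 − 50.67 = 151 cm.

151 cm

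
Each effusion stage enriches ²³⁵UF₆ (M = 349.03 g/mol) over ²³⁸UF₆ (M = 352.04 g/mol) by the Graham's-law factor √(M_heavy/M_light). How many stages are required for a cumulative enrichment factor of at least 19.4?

With α = √(352.04/349.03) per stage, ln α = ½ ln(1.00862) = 0.004293.
Need α^N ≥ 19.4 ⇒ N ≥ ln(19.4) / ln α = 2.965 / 0.004293 = 690.65.
Rounding up, N = 691 stages.

691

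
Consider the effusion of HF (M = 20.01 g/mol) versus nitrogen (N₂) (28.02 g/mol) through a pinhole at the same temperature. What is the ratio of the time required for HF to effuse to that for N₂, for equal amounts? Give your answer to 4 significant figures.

0.8451

Graham's law gives t_HF/t_N₂ = √(M_HF/M_N₂) = √(20.01/28.02) = √0.7141 = 0.8451.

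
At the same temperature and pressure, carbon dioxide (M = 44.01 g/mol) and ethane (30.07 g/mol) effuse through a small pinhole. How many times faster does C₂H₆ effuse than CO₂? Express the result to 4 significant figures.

1.210

From Graham's law, rate_C₂H₆/rate_CO₂ = √(M_CO₂/M_C₂H₆) = √(44.01/30.07) = √1.464 = 1.210.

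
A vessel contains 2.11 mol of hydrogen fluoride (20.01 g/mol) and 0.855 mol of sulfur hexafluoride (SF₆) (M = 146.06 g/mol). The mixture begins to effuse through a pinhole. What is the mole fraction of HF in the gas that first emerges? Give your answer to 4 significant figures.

Each component's effusion rate ∝ (its partial pressure)·(1/√M) ∝ n_i/√M_i.
x_HF(eff) = (n_HF/√M_HF) / (n_HF/√M_HF + n_SF₆/√M_SF₆)
= (2.11/√20.01) / (2.11/√20.01 + 0.855/√146.06) = 0.4717/(0.4717 + 0.07075) = 0.8696.

0.8696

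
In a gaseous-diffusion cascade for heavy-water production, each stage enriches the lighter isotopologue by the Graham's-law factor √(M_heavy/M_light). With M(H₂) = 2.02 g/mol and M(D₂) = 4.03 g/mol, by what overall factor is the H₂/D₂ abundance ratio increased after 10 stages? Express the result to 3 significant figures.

31.6

After 10 stages the ratio has grown by (√(4.03/2.02))^10 = (4.03/2.02)^(10/2).
= 1.99505^5 = 31.6.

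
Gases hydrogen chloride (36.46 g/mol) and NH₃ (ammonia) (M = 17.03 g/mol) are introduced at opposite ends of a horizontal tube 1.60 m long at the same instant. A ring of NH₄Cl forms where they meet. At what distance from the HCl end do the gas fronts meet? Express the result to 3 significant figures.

Distances travelled in equal time are proportional to diffusion rates, so d_HCl/d_NH₃ = √(M_NH₃/M_HCl) = √(17.03/36.46) = 0.6834.
With d_HCl + d_NH₃ = 1.60 m, d_NH₃ = 1.60/(1 + 0.6834) = 0.9504 m.
d_HCl = 1.60 − 0.9504 = 0.650 m.

0.650 m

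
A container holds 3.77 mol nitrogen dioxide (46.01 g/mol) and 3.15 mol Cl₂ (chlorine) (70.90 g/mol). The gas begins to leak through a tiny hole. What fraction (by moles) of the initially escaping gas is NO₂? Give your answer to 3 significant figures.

0.598

The effusion rate of species i is ∝ p_i/√M_i ∝ n_i/√M_i.
Mole fraction of NO₂ in the effusate = (n_NO₂/√M_NO₂) / (n_NO₂/√M_NO₂ + n_Cl₂/√M_Cl₂)
= (3.77/√46.01) / (3.77/√46.01 + 3.15/√70.90) = 0.5558/(0.5558 + 0.3741) = 0.598.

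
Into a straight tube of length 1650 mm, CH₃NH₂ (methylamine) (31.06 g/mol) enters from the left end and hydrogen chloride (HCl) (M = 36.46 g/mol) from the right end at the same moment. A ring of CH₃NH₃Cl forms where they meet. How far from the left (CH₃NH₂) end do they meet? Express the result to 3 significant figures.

Graham's law gives d_CH₃NH₂/d_HCl = rate_CH₃NH₂/rate_HCl = √(M_HCl/M_CH₃NH₂) = √(36.46/31.06) = 1.083.
With d_CH₃NH₂ + d_HCl = 1650 mm, d_HCl = 1650/(1 + 1.083) = 792.0 mm.
d_CH₃NH₂ = 1650 − 792.0 = 858 mm.

858 mm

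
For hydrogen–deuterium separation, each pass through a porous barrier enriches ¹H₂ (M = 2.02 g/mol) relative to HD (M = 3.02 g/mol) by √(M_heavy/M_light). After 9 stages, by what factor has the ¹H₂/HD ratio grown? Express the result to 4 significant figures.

Each stage multiplies the ratio by α = √(3.02/2.02), so after 9 stages the overall factor is α^9 = (3.02/2.02)^(9/2).
= 1.49505^(9/2) = 6.109.

6.109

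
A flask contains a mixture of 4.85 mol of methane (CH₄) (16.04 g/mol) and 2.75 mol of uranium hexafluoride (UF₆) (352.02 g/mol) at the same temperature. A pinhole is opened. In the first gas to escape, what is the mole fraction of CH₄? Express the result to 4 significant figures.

Each component's effusion rate ∝ (its partial pressure)·(1/√M) ∝ n_i/√M_i.
So x_CH₄ in the escaping gas = (n_CH₄/√M_CH₄) / Σ(n_i/√M_i)
= (4.85/√16.04) / (4.85/√16.04 + 2.75/√352.02) = 1.211/(1.211 + 0.1466) = 0.8920.

0.8920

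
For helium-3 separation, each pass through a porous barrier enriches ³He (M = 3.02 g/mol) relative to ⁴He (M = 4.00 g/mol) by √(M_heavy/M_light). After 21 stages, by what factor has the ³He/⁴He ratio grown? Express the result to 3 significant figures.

19.1

The single-stage factor is √(M_heavy/M_light), so 21 stages give [√(4.00/3.02)]^21 = (4.00/3.02)^(21/2).
= 1.32450^(21/2) = 19.1.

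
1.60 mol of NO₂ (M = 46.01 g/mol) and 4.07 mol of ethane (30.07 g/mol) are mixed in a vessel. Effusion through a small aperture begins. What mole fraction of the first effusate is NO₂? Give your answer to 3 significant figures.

0.241

Each component's effusion rate ∝ (its partial pressure)·(1/√M) ∝ n_i/√M_i.
So x_NO₂ in the escaping gas = (n_NO₂/√M_NO₂) / Σ(n_i/√M_i)
= (1.60/√46.01) / (1.60/√46.01 + 4.07/√30.07) = 0.2359/(0.2359 + 0.7422) = 0.241.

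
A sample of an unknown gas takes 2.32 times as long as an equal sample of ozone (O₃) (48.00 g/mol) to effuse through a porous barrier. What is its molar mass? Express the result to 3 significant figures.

258 g/mol

Since effusion rate ∝ 1/√M, t_X/t_O₃ = √(M_X/M_O₃).
2.32 = √(M_X/48.00)
M_X = 48.00 × 2.32² = 48.00 × 5.382 = 258 g/mol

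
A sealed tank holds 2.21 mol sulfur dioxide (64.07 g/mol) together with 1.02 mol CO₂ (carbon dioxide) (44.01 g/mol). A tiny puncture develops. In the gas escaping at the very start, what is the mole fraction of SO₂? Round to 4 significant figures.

0.6423

The effusion rate of species i is ∝ p_i/√M_i ∝ n_i/√M_i.
So x_SO₂ in the escaping gas = (n_SO₂/√M_SO₂) / Σ(n_i/√M_i)
= (2.21/√64.07) / (2.21/√64.07 + 1.02/√44.01) = 0.2761/(0.2761 + 0.1538) = 0.6423.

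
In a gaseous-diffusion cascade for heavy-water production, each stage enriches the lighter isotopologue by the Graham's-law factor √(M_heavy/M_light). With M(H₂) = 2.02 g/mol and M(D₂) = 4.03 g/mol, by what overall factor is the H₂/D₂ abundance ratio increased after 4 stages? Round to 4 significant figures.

3.980

Each stage multiplies the ratio by α = √(4.03/2.02), so after 4 stages the overall factor is α^4 = (4.03/2.02)^(4/2).
= 1.99505^2 = 3.980.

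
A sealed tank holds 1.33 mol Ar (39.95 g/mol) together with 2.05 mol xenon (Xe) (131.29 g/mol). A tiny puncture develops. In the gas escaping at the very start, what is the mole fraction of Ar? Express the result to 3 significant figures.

Each component's effusion rate ∝ (its partial pressure)·(1/√M) ∝ n_i/√M_i.
x_Ar(eff) = (n_Ar/√M_Ar) / (n_Ar/√M_Ar + n_Xe/√M_Xe)
= (1.33/√39.95) / (1.33/√39.95 + 2.05/√131.29) = 0.2104/(0.2104 + 0.1789) = 0.540.

0.540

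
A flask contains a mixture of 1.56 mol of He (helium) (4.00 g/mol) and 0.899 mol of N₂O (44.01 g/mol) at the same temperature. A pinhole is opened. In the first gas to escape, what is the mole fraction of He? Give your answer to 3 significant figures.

0.852

Rate_i ∝ x_i/√M_i (Graham's law weighted by mole fraction), so the effusate composition follows n_i/√M_i.
Mole fraction of He in the effusate = (n_He/√M_He) / (n_He/√M_He + n_N₂O/√M_N₂O)
= (1.56/√4.00) / (1.56/√4.00 + 0.899/√44.01) = 0.7800/(0.7800 + 0.1355) = 0.852.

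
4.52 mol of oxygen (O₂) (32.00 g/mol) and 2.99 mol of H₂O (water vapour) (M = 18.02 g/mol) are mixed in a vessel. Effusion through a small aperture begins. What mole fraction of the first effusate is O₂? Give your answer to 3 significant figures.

0.531

Effusion rate of each component ∝ n_i/√M_i (partial pressure × 1/√M).
Mole fraction of O₂ in the effusate = (n_O₂/√M_O₂) / (n_O₂/√M_O₂ + n_H₂O/√M_H₂O)
= (4.52/√32.00) / (4.52/√32.00 + 2.99/√18.02) = 0.7990/(0.7990 + 0.7044) = 0.531.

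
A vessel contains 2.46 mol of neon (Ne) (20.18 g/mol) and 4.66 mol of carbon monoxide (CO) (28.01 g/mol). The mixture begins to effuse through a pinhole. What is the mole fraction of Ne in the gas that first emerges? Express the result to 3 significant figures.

0.383

Effusion rate of each component ∝ n_i/√M_i (partial pressure × 1/√M).
So x_Ne in the escaping gas = (n_Ne/√M_Ne) / Σ(n_i/√M_i)
= (2.46/√20.18) / (2.46/√20.18 + 4.66/√28.01) = 0.5476/(0.5476 + 0.8805) = 0.383.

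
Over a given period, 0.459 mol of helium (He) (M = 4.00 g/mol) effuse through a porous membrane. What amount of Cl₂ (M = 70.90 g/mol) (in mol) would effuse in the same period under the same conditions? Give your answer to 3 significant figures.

0.109 mol

From Graham's law, rate_Cl₂/rate_He = √(M_He/M_Cl₂) = √(4.00/70.90) = √0.05642 = 0.2375.
So the amount for Cl₂ is 0.459 × 0.2375 = 0.109 mol.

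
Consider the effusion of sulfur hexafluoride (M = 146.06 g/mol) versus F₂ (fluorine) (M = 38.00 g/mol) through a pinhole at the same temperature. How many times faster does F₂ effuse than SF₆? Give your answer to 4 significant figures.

1.961

From Graham's law, rate_F₂/rate_SF₆ = √(M_SF₆/M_F₂) = √(146.06/38.00) = √3.844 = 1.961.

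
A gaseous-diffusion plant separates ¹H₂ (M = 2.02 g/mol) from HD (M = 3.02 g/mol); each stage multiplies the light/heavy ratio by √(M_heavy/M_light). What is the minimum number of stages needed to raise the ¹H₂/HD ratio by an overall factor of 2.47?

5

With α = √(3.02/2.02) per stage, ln α = ½ ln(1.49505) = 0.2011.
Need α^N ≥ 2.47 ⇒ N ≥ ln(2.47) / ln α = 0.9042 / 0.2011 = 4.50.
Rounding up, N = 5 stages.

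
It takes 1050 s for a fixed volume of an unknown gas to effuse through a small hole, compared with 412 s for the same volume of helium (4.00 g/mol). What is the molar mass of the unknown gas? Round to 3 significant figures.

Using Graham's law: t_X/t_He = √(M_X/M_He).
1050/412 = 2.549 = √(M_X/4.00)
M_X = 4.00 × 2.549² = 4.00 × 6.495 = 26.0 g/mol

26.0 g/mol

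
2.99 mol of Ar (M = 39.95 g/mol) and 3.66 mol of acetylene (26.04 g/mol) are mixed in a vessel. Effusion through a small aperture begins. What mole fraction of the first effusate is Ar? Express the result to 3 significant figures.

The effusion rate of species i is ∝ p_i/√M_i ∝ n_i/√M_i.
Mole fraction of Ar in the effusate = (n_Ar/√M_Ar) / (n_Ar/√M_Ar + n_C₂H₂/√M_C₂H₂)
= (2.99/√39.95) / (2.99/√39.95 + 3.66/√26.04) = 0.4731/(0.4731 + 0.7172) = 0.397.

0.397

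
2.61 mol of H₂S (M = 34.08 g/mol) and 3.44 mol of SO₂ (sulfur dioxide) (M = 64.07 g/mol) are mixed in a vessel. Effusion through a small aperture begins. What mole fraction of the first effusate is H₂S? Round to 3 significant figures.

Effusion rate of each component ∝ n_i/√M_i (partial pressure × 1/√M).
x_H₂S(eff) = (n_H₂S/√M_H₂S) / (n_H₂S/√M_H₂S + n_SO₂/√M_SO₂)
= (2.61/√34.08) / (2.61/√34.08 + 3.44/√64.07) = 0.4471/(0.4471 + 0.4298) = 0.510.

0.510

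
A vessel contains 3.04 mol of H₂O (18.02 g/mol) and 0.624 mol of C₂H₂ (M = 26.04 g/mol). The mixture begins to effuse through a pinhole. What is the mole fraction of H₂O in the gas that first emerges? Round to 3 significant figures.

0.854

The effusion rate of species i is ∝ p_i/√M_i ∝ n_i/√M_i.
Mole fraction of H₂O in the effusate = (n_H₂O/√M_H₂O) / (n_H₂O/√M_H₂O + n_C₂H₂/√M_C₂H₂)
= (3.04/√18.02) / (3.04/√18.02 + 0.624/√26.04) = 0.7161/(0.7161 + 0.1223) = 0.854.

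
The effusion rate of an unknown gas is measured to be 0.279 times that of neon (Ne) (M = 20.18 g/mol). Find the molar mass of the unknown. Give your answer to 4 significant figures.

259.2 g/mol

Using Graham's law: rate_X/rate_Ne = √(M_Ne/M_X).
0.279 = √(20.18/M_X)
M_X = 20.18 / 0.279² = 20.18 / 0.07784 = 259.2 g/mol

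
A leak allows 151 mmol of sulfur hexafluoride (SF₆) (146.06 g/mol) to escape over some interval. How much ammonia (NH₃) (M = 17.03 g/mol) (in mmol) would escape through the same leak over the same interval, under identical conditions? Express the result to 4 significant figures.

442.2 mmol

From Graham's law, rate_NH₃/rate_SF₆ = √(M_SF₆/M_NH₃) = √(146.06/17.03) = √8.577 = 2.929.
So the amount for NH₃ is 151 × 2.929 = 442.2 mmol.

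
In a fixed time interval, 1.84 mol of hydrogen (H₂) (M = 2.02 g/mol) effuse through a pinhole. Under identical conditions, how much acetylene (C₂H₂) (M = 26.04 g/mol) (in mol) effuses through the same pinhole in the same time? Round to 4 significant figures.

0.5125 mol

From Graham's law, rate_C₂H₂/rate_H₂ = √(M_H₂/M_C₂H₂) = √(2.02/26.04) = √0.07757 = 0.2785.
So the amount for C₂H₂ is 1.84 × 0.2785 = 0.5125 mol.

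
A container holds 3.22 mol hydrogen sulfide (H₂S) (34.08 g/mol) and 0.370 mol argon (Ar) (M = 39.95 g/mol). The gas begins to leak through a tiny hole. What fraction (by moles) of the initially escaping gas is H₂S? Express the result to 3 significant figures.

0.904

Each component's effusion rate ∝ (its partial pressure)·(1/√M) ∝ n_i/√M_i.
Mole fraction of H₂S in the effusate = (n_H₂S/√M_H₂S) / (n_H₂S/√M_H₂S + n_Ar/√M_Ar)
= (3.22/√34.08) / (3.22/√34.08 + 0.370/√39.95) = 0.5516/(0.5516 + 0.05854) = 0.904.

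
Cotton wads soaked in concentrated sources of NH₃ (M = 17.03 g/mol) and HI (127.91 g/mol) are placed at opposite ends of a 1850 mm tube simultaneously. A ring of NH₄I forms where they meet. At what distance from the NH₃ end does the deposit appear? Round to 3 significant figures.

Graham's law gives d_NH₃/d_HI = rate_NH₃/rate_HI = √(M_HI/M_NH₃) = √(127.91/17.03) = 2.741.
With d_NH₃ + d_HI = 1850 mm, d_HI = 1850/(1 + 2.741) = 494.6 mm.
d_NH₃ = 1850 − 494.6 = 1360 mm.

1360 mm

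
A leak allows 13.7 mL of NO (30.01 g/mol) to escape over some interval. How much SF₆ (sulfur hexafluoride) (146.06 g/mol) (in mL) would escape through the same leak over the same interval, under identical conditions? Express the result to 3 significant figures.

From Graham's law, rate_SF₆/rate_NO = √(M_NO/M_SF₆) = √(30.01/146.06) = √0.2055 = 0.4533.
So the volume for SF₆ is 13.7 × 0.4533 = 6.21 mL.

6.21 mL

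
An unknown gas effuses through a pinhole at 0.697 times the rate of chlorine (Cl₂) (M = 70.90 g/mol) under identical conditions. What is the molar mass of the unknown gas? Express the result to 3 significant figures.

Using Graham's law: rate_X/rate_Cl₂ = √(M_Cl₂/M_X).
0.697 = √(70.90/M_X)
M_X = 70.90 / 0.697² = 70.90 / 0.4858 = 146 g/mol

146 g/mol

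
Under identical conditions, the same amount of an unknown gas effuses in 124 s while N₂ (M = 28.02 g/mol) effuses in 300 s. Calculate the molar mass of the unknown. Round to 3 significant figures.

From Graham's law, t_X/t_N₂ = √(M_X/M_N₂).
124/300 = 0.4133 = √(M_X/28.02)
M_X = 28.02 × 0.4133² = 28.02 × 0.1708 = 4.79 g/mol

4.79 g/mol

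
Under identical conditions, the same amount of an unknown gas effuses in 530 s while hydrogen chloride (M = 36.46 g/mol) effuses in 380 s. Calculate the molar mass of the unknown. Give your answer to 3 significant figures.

70.9 g/mol

Using Graham's law: t_X/t_HCl = √(M_X/M_HCl).
530/380 = 1.395 = √(M_X/36.46)
M_X = 36.46 × 1.395² = 36.46 × 1.945 = 70.9 g/mol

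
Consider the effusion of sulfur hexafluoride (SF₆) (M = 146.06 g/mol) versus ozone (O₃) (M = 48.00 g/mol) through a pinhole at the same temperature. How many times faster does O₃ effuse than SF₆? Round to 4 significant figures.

By Graham's law, rate_O₃/rate_SF₆ = √(M_SF₆/M_O₃) = √(146.06/48.00) = √3.043 = 1.744.

1.744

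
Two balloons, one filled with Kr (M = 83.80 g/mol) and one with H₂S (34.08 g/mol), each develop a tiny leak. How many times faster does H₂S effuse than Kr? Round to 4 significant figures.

1.568

By Graham's law, rate_H₂S/rate_Kr = √(M_Kr/M_H₂S) = √(83.80/34.08) = √2.459 = 1.568.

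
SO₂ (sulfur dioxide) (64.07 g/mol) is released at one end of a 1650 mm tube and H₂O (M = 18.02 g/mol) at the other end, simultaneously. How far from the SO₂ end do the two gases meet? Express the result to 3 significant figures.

572 mm

Graham's law gives d_SO₂/d_H₂O = rate_SO₂/rate_H₂O = √(M_H₂O/M_SO₂) = √(18.02/64.07) = 0.5303.
With d_SO₂ + d_H₂O = 1650 mm, d_H₂O = 1650/(1 + 0.5303) = 1078 mm.
d_SO₂ = 1650 − 1078 = 572 mm.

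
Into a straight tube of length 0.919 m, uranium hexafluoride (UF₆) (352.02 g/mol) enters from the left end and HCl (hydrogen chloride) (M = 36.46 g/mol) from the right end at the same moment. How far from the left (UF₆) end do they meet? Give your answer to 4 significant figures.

The fronts meet when d_UF₆ + d_HCl = L with d_UF₆/d_HCl = √(M_HCl/M_UF₆) (Graham's law). Here √(M_HCl/M_UF₆) = √(36.46/352.02) = 0.3218.
With d_UF₆ + d_HCl = 0.919 m, d_HCl = 0.919/(1 + 0.3218) = 0.6952 m.
d_UF₆ = 0.919 − 0.6952 = 0.2238 m.

0.2238 m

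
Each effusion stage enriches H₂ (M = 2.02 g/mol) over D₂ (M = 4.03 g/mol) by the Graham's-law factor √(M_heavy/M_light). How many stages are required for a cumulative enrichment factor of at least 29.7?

Single-stage factor α = √(4.03/2.02), so ln α = ½ ln(1.99505) = 0.3453.
Need α^N ≥ 29.7 ⇒ N ≥ ln(29.7) / ln α = 3.391 / 0.3453 = 9.82.
So at least 10 stages are needed.

10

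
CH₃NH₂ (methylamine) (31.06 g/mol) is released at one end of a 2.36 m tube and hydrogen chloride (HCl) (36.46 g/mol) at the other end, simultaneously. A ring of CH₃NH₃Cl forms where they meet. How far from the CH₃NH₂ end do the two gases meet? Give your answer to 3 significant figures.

In equal time, each gas travels a distance ∝ its rate ∝ 1/√M, so d_CH₃NH₂/d_HCl = √(M_HCl/M_CH₃NH₂) = √(36.46/31.06) = 1.083.
With d_CH₃NH₂ + d_HCl = 2.36 m, d_HCl = 2.36/(1 + 1.083) = 1.133 m.
d_CH₃NH₂ = 2.36 − 1.133 = 1.23 m.

1.23 m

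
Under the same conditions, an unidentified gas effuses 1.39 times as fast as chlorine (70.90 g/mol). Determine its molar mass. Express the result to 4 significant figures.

36.70 g/mol

Using Graham's law: rate_X/rate_Cl₂ = √(M_Cl₂/M_X).
1.39 = √(70.90/M_X)
M_X = 70.90 / 1.39² = 70.90 / 1.932 = 36.70 g/mol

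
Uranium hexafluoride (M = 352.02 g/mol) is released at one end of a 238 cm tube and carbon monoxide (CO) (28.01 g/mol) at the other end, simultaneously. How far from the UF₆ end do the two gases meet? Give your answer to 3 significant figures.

Distances travelled in equal time are proportional to diffusion rates, so d_UF₆/d_CO = √(M_CO/M_UF₆) = √(28.01/352.02) = 0.2821.
With d_UF₆ + d_CO = 238 cm, d_CO = 238/(1 + 0.2821) = 185.6 cm.
d_UF₆ = 238 − 185.6 = 52.4 cm.

52.4 cm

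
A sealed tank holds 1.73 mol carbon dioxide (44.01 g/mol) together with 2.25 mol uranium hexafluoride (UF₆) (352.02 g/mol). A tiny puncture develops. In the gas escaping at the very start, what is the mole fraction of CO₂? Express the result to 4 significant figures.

Each component's effusion rate ∝ (its partial pressure)·(1/√M) ∝ n_i/√M_i.
Mole fraction of CO₂ in the effusate = (n_CO₂/√M_CO₂) / (n_CO₂/√M_CO₂ + n_UF₆/√M_UF₆)
= (1.73/√44.01) / (1.73/√44.01 + 2.25/√352.02) = 0.2608/(0.2608 + 0.1199) = 0.6850.

0.6850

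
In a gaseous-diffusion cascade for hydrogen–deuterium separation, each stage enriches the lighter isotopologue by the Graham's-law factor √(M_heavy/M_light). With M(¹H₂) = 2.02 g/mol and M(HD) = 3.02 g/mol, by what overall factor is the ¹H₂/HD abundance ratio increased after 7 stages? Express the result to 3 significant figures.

After 7 stages the ratio has grown by (√(3.02/2.02))^7 = (3.02/2.02)^(7/2).
= 1.49505^(7/2) = 4.09.

4.09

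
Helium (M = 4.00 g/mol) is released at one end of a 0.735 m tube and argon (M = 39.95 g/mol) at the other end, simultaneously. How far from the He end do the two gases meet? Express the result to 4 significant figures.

0.5583 m

In equal time, each gas travels a distance ∝ its rate ∝ 1/√M, so d_He/d_Ar = √(M_Ar/M_He) = √(39.95/4.00) = 3.160.
With d_He + d_Ar = 0.735 m, d_Ar = 0.735/(1 + 3.160) = 0.1767 m.
d_He = 0.735 − 0.1767 = 0.5583 m.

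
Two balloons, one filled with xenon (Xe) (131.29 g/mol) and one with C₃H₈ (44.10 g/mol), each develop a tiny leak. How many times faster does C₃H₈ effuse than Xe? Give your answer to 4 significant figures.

By Graham's law, rate_C₃H₈/rate_Xe = √(M_Xe/M_C₃H₈) = √(131.29/44.10) = √2.977 = 1.725.

1.725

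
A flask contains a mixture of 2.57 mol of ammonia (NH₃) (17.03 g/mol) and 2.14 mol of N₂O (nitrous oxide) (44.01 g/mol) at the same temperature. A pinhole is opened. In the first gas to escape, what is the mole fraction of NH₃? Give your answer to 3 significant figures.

Rate_i ∝ x_i/√M_i (Graham's law weighted by mole fraction), so the effusate composition follows n_i/√M_i.
So x_NH₃ in the escaping gas = (n_NH₃/√M_NH₃) / Σ(n_i/√M_i)
= (2.57/√17.03) / (2.57/√17.03 + 2.14/√44.01) = 0.6228/(0.6228 + 0.3226) = 0.659.

0.659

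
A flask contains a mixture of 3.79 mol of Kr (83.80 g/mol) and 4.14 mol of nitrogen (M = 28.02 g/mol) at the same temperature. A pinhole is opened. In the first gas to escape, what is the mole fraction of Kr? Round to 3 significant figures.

Rate_i ∝ x_i/√M_i (Graham's law weighted by mole fraction), so the effusate composition follows n_i/√M_i.
x_Kr(eff) = (n_Kr/√M_Kr) / (n_Kr/√M_Kr + n_N₂/√M_N₂)
= (3.79/√83.80) / (3.79/√83.80 + 4.14/√28.02) = 0.4140/(0.4140 + 0.7821) = 0.346.

0.346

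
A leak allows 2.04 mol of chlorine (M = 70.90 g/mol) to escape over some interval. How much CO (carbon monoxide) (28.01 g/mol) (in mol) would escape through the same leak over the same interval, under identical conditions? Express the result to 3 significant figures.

3.25 mol

From Graham's law, rate_CO/rate_Cl₂ = √(M_Cl₂/M_CO) = √(70.90/28.01) = √2.531 = 1.591.
So the amount for CO is 2.04 × 1.591 = 3.25 mol.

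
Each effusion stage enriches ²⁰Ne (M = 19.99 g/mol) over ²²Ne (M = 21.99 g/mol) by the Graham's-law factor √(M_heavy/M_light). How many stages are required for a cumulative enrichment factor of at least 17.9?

With α = √(21.99/19.99) per stage, ln α = ½ ln(1.10005) = 0.04768.
Need α^N ≥ 17.9 ⇒ N ≥ ln(17.9) / ln α = 2.885 / 0.04768 = 60.51.
So at least 61 stages are needed.

61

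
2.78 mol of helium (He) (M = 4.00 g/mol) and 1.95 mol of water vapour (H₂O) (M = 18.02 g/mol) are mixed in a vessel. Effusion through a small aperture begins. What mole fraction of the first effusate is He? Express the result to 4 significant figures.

Rate_i ∝ x_i/√M_i (Graham's law weighted by mole fraction), so the effusate composition follows n_i/√M_i.
So x_He in the escaping gas = (n_He/√M_He) / Σ(n_i/√M_i)
= (2.78/√4.00) / (2.78/√4.00 + 1.95/√18.02) = 1.390/(1.390 + 0.4594) = 0.7516.

0.7516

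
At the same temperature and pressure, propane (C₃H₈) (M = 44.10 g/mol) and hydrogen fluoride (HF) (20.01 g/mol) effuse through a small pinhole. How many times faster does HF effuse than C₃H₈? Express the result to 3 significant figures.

1.48

Using Graham's law: rate_HF/rate_C₃H₈ = √(M_C₃H₈/M_HF) = √(44.10/20.01) = √2.204 = 1.48.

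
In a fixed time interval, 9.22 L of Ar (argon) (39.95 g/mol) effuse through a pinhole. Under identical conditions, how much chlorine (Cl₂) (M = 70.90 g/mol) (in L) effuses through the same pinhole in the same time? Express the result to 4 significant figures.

From Graham's law, rate_Cl₂/rate_Ar = √(M_Ar/M_Cl₂) = √(39.95/70.90) = √0.5635 = 0.7506.
So the volume for Cl₂ is 9.22 × 0.7506 = 6.921 L.

6.921 L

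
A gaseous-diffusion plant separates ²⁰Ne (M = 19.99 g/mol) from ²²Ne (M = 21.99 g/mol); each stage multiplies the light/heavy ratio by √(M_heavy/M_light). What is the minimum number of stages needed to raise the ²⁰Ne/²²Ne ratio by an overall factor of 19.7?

Single-stage factor α = √(21.99/19.99), so ln α = ½ ln(1.10005) = 0.04768.
Need α^N ≥ 19.7 ⇒ N ≥ ln(19.7) / ln α = 2.981 / 0.04768 = 62.52.
So at least 63 stages are needed.

63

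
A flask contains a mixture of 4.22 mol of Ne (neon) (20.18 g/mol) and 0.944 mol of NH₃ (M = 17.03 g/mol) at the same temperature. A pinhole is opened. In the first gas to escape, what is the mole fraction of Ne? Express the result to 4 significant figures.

Effusion rate of each component ∝ n_i/√M_i (partial pressure × 1/√M).
So x_Ne in the escaping gas = (n_Ne/√M_Ne) / Σ(n_i/√M_i)
= (4.22/√20.18) / (4.22/√20.18 + 0.944/√17.03) = 0.9394/(0.9394 + 0.2288) = 0.8042.

0.8042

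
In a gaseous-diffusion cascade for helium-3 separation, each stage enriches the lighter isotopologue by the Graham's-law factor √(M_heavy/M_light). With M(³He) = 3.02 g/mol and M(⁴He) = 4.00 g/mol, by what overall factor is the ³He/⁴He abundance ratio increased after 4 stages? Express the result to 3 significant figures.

1.75

The single-stage factor is √(M_heavy/M_light), so 4 stages give [√(4.00/3.02)]^4 = (4.00/3.02)^(4/2).
= 1.32450^2 = 1.75.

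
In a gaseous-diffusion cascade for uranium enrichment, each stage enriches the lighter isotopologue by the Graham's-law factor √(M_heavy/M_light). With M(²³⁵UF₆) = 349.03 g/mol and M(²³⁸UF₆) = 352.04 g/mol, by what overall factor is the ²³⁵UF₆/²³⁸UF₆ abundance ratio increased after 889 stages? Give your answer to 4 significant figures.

After 889 stages the ratio has grown by (√(352.04/349.03))^889 = (352.04/349.03)^(889/2).
= 1.00862^(889/2) = 45.46.

45.46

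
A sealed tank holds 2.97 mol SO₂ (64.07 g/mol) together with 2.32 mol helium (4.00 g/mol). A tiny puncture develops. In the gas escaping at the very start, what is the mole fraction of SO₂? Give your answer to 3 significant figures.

The effusion rate of species i is ∝ p_i/√M_i ∝ n_i/√M_i.
So x_SO₂ in the escaping gas = (n_SO₂/√M_SO₂) / Σ(n_i/√M_i)
= (2.97/√64.07) / (2.97/√64.07 + 2.32/√4.00) = 0.3710/(0.3710 + 1.160) = 0.242.

0.242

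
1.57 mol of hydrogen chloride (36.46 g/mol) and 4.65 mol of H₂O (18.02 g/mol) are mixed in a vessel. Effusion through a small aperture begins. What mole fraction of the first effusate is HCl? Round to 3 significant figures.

0.192

The effusion rate of species i is ∝ p_i/√M_i ∝ n_i/√M_i.
x_HCl(eff) = (n_HCl/√M_HCl) / (n_HCl/√M_HCl + n_H₂O/√M_H₂O)
= (1.57/√36.46) / (1.57/√36.46 + 4.65/√18.02) = 0.2600/(0.2600 + 1.095) = 0.192.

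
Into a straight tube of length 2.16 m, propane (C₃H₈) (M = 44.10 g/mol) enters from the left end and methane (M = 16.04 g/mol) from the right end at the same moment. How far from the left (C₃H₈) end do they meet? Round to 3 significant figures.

The fronts meet when d_C₃H₈ + d_CH₄ = L with d_C₃H₈/d_CH₄ = √(M_CH₄/M_C₃H₈) (Graham's law). Here √(M_CH₄/M_C₃H₈) = √(16.04/44.10) = 0.6031.
With d_C₃H₈ + d_CH₄ = 2.16 m, d_CH₄ = 2.16/(1 + 0.6031) = 1.347 m.
d_C₃H₈ = 2.16 − 1.347 = 0.813 m.

0.813 m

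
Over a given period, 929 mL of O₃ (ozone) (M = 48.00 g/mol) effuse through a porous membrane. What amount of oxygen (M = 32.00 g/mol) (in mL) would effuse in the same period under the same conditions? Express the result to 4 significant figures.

From Graham's law, rate_O₂/rate_O₃ = √(M_O₃/M_O₂) = √(48.00/32.00) = √1.500 = 1.225.
So the volume for O₂ is 929 × 1.225 = 1138 mL.

1138 mL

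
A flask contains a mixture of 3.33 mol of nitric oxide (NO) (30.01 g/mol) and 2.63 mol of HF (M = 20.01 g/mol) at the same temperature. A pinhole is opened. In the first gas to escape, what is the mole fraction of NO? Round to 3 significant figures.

0.508

Effusion rate of each component ∝ n_i/√M_i (partial pressure × 1/√M).
x_NO(eff) = (n_NO/√M_NO) / (n_NO/√M_NO + n_HF/√M_HF)
= (3.33/√30.01) / (3.33/√30.01 + 2.63/√20.01) = 0.6079/(0.6079 + 0.5879) = 0.508.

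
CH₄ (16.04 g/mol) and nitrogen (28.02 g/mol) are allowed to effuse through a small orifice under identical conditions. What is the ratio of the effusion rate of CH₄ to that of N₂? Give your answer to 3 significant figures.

Since effusion rate ∝ 1/√M, rate_CH₄/rate_N₂ = √(M_N₂/M_CH₄) = √(28.02/16.04) = √1.747 = 1.32.

1.32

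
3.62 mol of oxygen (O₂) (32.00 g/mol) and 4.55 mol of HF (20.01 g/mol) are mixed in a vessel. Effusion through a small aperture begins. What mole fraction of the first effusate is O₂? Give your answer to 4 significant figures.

0.3862

The effusion rate of species i is ∝ p_i/√M_i ∝ n_i/√M_i.
x_O₂(eff) = (n_O₂/√M_O₂) / (n_O₂/√M_O₂ + n_HF/√M_HF)
= (3.62/√32.00) / (3.62/√32.00 + 4.55/√20.01) = 0.6399/(0.6399 + 1.017) = 0.3862.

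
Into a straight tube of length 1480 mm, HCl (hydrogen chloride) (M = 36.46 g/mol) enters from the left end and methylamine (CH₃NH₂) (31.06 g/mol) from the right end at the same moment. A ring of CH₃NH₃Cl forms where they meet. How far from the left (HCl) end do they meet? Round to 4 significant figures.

The fronts meet when d_HCl + d_CH₃NH₂ = L with d_HCl/d_CH₃NH₂ = √(M_CH₃NH₂/M_HCl) (Graham's law). Here √(M_CH₃NH₂/M_HCl) = √(31.06/36.46) = 0.9230.
With d_HCl + d_CH₃NH₂ = 1480 mm, d_CH₃NH₂ = 1480/(1 + 0.9230) = 769.6 mm.
d_HCl = 1480 − 769.6 = 710.4 mm.

710.4 mm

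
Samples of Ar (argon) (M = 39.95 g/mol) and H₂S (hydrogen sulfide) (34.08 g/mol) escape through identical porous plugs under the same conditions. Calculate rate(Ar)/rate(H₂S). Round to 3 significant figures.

0.924

From Graham's law, rate_Ar/rate_H₂S = √(M_H₂S/M_Ar) = √(34.08/39.95) = √0.8531 = 0.924.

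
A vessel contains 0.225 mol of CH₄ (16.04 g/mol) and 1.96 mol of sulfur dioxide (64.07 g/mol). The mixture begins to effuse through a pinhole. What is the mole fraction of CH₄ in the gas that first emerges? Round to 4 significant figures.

Effusion rate of each component ∝ n_i/√M_i (partial pressure × 1/√M).
x_CH₄(eff) = (n_CH₄/√M_CH₄) / (n_CH₄/√M_CH₄ + n_SO₂/√M_SO₂)
= (0.225/√16.04) / (0.225/√16.04 + 1.96/√64.07) = 0.05618/(0.05618 + 0.2449) = 0.1866.

0.1866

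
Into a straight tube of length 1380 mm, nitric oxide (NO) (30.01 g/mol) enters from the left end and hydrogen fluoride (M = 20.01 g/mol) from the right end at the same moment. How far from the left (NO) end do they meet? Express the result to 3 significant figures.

620 mm

Distances travelled in equal time are proportional to diffusion rates, so d_NO/d_HF = √(M_HF/M_NO) = √(20.01/30.01) = 0.8166.
With d_NO + d_HF = 1380 mm, d_HF = 1380/(1 + 0.8166) = 759.7 mm.
d_NO = 1380 − 759.7 = 620 mm.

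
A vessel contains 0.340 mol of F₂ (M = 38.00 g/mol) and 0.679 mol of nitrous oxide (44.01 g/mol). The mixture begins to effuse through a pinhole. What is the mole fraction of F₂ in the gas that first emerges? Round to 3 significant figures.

Effusion rate of each component ∝ n_i/√M_i (partial pressure × 1/√M).
x_F₂(eff) = (n_F₂/√M_F₂) / (n_F₂/√M_F₂ + n_N₂O/√M_N₂O)
= (0.340/√38.00) / (0.340/√38.00 + 0.679/√44.01) = 0.05516/(0.05516 + 0.1024) = 0.350.

0.350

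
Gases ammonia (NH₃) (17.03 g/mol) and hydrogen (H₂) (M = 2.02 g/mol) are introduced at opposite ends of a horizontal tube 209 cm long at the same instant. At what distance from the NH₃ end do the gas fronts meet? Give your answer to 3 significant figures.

In equal time, each gas travels a distance ∝ its rate ∝ 1/√M, so d_NH₃/d_H₂ = √(M_H₂/M_NH₃) = √(2.02/17.03) = 0.3444.
With d_NH₃ + d_H₂ = 209 cm, d_H₂ = 209/(1 + 0.3444) = 155.5 cm.
d_NH₃ = 209 − 155.5 = 53.5 cm.

53.5 cm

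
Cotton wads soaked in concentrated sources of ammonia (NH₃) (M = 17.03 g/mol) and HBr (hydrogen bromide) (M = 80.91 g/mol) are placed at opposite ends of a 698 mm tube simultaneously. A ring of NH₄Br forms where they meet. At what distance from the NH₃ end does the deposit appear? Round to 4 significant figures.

Distances travelled in equal time are proportional to diffusion rates, so d_NH₃/d_HBr = √(M_HBr/M_NH₃) = √(80.91/17.03) = 2.180.
With d_NH₃ + d_HBr = 698 mm, d_HBr = 698/(1 + 2.180) = 219.5 mm.
d_NH₃ = 698 − 219.5 = 478.5 mm.

478.5 mm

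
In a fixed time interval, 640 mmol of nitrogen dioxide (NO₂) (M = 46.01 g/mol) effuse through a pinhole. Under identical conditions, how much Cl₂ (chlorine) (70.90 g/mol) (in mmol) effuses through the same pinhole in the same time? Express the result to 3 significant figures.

516 mmol

Since effusion rate ∝ 1/√M, rate_Cl₂/rate_NO₂ = √(M_NO₂/M_Cl₂) = √(46.01/70.90) = √0.6489 = 0.8056.
So the amount for Cl₂ is 640 × 0.8056 = 516 mmol.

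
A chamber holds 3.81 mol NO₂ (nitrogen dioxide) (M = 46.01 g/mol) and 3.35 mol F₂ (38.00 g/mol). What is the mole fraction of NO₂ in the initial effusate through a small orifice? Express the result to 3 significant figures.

Rate_i ∝ x_i/√M_i (Graham's law weighted by mole fraction), so the effusate composition follows n_i/√M_i.
x_NO₂(eff) = (n_NO₂/√M_NO₂) / (n_NO₂/√M_NO₂ + n_F₂/√M_F₂)
= (3.81/√46.01) / (3.81/√46.01 + 3.35/√38.00) = 0.5617/(0.5617 + 0.5434) = 0.508.

0.508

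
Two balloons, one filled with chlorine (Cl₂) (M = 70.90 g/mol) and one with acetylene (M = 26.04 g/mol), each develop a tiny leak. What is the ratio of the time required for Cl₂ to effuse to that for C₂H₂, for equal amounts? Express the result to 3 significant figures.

Graham's law gives t_Cl₂/t_C₂H₂ = √(M_Cl₂/M_C₂H₂) = √(70.90/26.04) = √2.723 = 1.65.

1.65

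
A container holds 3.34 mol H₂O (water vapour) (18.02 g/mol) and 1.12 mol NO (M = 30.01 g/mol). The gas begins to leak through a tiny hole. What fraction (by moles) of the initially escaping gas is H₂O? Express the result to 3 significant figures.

The effusion rate of species i is ∝ p_i/√M_i ∝ n_i/√M_i.
x_H₂O(eff) = (n_H₂O/√M_H₂O) / (n_H₂O/√M_H₂O + n_NO/√M_NO)
= (3.34/√18.02) / (3.34/√18.02 + 1.12/√30.01) = 0.7868/(0.7868 + 0.2044) = 0.794.

0.794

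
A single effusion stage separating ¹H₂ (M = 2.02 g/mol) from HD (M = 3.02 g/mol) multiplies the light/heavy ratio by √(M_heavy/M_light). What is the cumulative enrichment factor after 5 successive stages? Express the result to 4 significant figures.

After 5 stages the ratio has grown by (√(3.02/2.02))^5 = (3.02/2.02)^(5/2).
= 1.49505^(5/2) = 2.733.

2.733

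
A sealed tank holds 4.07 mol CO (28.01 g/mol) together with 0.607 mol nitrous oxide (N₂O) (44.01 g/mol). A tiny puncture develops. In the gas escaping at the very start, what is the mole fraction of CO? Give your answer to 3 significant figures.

0.894

Effusion rate of each component ∝ n_i/√M_i (partial pressure × 1/√M).
Mole fraction of CO in the effusate = (n_CO/√M_CO) / (n_CO/√M_CO + n_N₂O/√M_N₂O)
= (4.07/√28.01) / (4.07/√28.01 + 0.607/√44.01) = 0.7690/(0.7690 + 0.09150) = 0.894.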